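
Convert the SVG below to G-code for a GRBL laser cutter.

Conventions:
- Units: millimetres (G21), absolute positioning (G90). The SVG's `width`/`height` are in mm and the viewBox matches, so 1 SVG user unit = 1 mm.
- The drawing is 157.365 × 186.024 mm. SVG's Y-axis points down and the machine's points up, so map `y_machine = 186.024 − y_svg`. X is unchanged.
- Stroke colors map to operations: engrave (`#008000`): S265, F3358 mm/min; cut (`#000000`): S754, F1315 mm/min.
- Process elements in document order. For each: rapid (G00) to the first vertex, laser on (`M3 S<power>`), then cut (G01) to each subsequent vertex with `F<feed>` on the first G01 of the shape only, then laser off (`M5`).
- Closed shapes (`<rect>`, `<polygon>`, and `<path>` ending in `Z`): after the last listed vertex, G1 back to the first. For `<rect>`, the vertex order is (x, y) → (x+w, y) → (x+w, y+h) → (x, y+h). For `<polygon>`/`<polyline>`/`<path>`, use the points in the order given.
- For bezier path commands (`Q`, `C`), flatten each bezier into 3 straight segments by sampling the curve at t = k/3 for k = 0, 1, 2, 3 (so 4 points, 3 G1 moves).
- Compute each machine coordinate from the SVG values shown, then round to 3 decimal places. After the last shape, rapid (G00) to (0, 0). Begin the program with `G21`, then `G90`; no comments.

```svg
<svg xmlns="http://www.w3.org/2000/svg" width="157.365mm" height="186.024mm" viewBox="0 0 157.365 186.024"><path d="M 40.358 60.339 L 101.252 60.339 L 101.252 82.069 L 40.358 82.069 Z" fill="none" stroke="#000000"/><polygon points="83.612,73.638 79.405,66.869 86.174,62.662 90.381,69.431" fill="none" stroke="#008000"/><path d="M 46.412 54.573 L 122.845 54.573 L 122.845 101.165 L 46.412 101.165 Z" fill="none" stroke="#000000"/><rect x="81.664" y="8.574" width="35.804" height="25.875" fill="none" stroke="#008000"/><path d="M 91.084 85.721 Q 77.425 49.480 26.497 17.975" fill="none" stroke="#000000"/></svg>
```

1 u = 1 mm; y_m = 186.024 − y.

[1] `<path>` rectangle, #000000→cut S754 F1315: (40.358,125.685) → (101.252,125.685) → (101.252,103.955) → (40.358,103.955) → (40.358,125.685) (closed)

[2] `<polygon>` regular polygon, #008000→engrave S265 F3358: (83.612,112.386) → (79.405,119.155) → (86.174,123.362) → (90.381,116.593) → (83.612,112.386) (closed)

[3] `<path>` rectangle, #000000→cut S754 F1315: (46.412,131.451) → (122.845,131.451) → (122.845,84.859) → (46.412,84.859) → (46.412,131.451) (closed)

[4] `<rect>` rectangle, #008000→engrave S265 F3358: (81.664,177.450) → (117.468,177.450) → (117.468,151.575) → (81.664,151.575) → (81.664,177.450) (closed)

[5] `<path>` quadratic bezier, #000000→cut S754 F1315: (91.084,100.303) → (77.837,123.937) → (56.308,146.519) → (26.497,168.049)

G21
G90
G00 X40.358 Y125.685
M3 S754
G01 X101.252 Y125.685 F1315
G01 X101.252 Y103.955
G01 X40.358 Y103.955
G01 X40.358 Y125.685
M5
G00 X83.612 Y112.386
M3 S265
G01 X79.405 Y119.155 F3358
G01 X86.174 Y123.362
G01 X90.381 Y116.593
G01 X83.612 Y112.386
M5
G00 X46.412 Y131.451
M3 S754
G01 X122.845 Y131.451 F1315
G01 X122.845 Y84.859
G01 X46.412 Y84.859
G01 X46.412 Y131.451
M5
G00 X81.664 Y177.450
M3 S265
G01 X117.468 Y177.450 F3358
G01 X117.468 Y151.575
G01 X81.664 Y151.575
G01 X81.664 Y177.450
M5
G00 X91.084 Y100.303
M3 S754
G01 X77.837 Y123.937 F1315
G01 X56.308 Y146.519
G01 X26.497 Y168.049
M5
G00 X0.000 Y0.000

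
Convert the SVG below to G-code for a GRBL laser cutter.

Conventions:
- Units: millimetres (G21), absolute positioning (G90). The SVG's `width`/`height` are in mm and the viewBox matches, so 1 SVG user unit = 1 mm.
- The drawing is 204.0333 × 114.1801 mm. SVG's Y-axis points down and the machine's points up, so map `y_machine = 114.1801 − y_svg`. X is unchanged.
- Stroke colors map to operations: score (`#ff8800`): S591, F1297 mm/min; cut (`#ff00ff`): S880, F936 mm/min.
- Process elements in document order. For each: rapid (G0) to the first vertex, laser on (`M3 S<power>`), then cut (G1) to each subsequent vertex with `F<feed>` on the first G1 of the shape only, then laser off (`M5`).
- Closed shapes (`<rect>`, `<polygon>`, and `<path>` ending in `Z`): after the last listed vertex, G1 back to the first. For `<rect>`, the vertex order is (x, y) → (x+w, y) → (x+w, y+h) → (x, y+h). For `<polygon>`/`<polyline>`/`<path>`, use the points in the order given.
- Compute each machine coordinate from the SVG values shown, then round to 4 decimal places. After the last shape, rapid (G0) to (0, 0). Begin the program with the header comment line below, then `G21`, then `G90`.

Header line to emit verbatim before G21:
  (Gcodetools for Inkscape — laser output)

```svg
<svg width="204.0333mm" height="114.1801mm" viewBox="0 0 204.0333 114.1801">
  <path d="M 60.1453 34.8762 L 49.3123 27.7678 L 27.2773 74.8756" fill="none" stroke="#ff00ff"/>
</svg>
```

Since the viewBox matches the mm dimensions, user units are millimetres directly. The only transform is the Y-flip y_m = 114.1801 − y_svg.

Shape 1 is a open polyline drawn with `<path>`. Its stroke #ff00ff means cut at S880, F936. After flipping Y the toolpath is (60.1453,79.3039) → (49.3123,86.4123) → (27.2773,39.3045).

(Gcodetools for Inkscape — laser output)
G21
G90
G0 X60.1453 Y79.3039
M3 S880
G1 X49.3123 Y86.4123 F936
G1 X27.2773 Y39.3045
M5
G0 X0.0000 Y0.0000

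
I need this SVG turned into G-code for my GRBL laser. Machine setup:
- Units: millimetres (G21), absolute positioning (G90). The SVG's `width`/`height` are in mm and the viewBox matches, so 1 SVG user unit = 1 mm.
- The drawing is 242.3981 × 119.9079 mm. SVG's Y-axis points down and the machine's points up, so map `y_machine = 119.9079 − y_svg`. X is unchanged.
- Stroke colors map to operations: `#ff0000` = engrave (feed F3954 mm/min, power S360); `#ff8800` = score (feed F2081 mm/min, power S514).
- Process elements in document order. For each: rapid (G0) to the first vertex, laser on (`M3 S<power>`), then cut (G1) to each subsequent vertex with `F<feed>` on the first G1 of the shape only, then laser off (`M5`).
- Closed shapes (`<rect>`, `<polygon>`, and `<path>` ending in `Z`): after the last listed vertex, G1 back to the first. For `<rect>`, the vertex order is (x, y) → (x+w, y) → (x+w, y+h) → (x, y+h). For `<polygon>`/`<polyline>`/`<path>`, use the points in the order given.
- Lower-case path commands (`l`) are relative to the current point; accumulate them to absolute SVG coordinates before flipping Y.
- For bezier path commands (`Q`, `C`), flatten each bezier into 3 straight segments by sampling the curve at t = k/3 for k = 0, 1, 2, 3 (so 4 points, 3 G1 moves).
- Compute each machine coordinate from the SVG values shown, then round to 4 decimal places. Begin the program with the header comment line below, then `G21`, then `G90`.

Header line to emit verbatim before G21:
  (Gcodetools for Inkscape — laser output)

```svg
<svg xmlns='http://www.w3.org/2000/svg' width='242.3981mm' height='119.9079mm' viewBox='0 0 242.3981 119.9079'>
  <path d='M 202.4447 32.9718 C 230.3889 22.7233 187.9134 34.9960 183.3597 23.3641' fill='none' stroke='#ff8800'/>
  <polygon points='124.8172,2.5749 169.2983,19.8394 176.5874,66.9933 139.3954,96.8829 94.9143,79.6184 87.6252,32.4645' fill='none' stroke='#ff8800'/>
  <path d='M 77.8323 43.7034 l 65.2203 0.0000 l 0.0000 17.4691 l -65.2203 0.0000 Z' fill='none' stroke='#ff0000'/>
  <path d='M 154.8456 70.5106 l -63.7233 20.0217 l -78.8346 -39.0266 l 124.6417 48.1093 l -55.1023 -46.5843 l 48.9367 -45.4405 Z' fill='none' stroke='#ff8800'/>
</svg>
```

(Gcodetools for Inkscape — laser output)
G21
G90
G0 X202.4447 Y86.9361
M3 S514
G1 X210.9283 Y91.3970 F2081
G1 X196.5414 Y91.1606
G1 X183.3597 Y96.5438
M5
G0 X124.8172 Y117.3330
M3 S514
G1 X169.2983 Y100.0685 F2081
G1 X176.5874 Y52.9146
G1 X139.3954 Y23.0250
G1 X94.9143 Y40.2895
G1 X87.6252 Y87.4434
G1 X124.8172 Y117.3330
M5
G0 X77.8323 Y76.2045
M3 S360
G1 X143.0526 Y76.2045 F3954
G1 X143.0526 Y58.7354
G1 X77.8323 Y58.7354
G1 X77.8323 Y76.2045
M5
G0 X154.8456 Y49.3973
M3 S514
G1 X91.1223 Y29.3756 F2081
G1 X12.2877 Y68.4022
G1 X136.9294 Y20.2929
G1 X81.8271 Y66.8772
G1 X130.7638 Y112.3177
G1 X154.8456 Y49.3973
M5

Since the viewBox matches the mm dimensions, user units are millimetres directly. The only transform is the Y-flip y_m = 119.9079 − y_svg.

Shape 1 is a cubic bezier drawn with `<path>`. Its stroke #ff8800 means score at S514, F2081. After flipping Y the toolpath is (202.4447,86.9361) → (210.9283,91.3970) → (196.5414,91.1606) → (183.3597,96.5438).

Shape 2 is a regular polygon drawn with `<polygon>`. Its stroke #ff8800 means score at S514, F2081. After flipping Y the toolpath is (124.8172,117.3330) → (169.2983,100.0685) → (176.5874,52.9146) → (139.3954,23.0250) → (94.9143,40.2895) → (87.6252,87.4434) → (124.8172,117.3330), returning to the start.

Shape 3 is a rectangle drawn with `<path>`. Its stroke #ff0000 means engrave at S360, F3954. After flipping Y the toolpath is (77.8323,76.2045) → (143.0526,76.2045) → (143.0526,58.7354) → (77.8323,58.7354) → (77.8323,76.2045), returning to the start.

Shape 4 is a closed polygon drawn with `<path>`. Its stroke #ff8800 means score at S514, F2081. After flipping Y the toolpath is (154.8456,49.3973) → (91.1223,29.3756) → (12.2877,68.4022) → (136.9294,20.2929) → (81.8271,66.8772) → (130.7638,112.3177) → (154.8456,49.3973), returning to the start.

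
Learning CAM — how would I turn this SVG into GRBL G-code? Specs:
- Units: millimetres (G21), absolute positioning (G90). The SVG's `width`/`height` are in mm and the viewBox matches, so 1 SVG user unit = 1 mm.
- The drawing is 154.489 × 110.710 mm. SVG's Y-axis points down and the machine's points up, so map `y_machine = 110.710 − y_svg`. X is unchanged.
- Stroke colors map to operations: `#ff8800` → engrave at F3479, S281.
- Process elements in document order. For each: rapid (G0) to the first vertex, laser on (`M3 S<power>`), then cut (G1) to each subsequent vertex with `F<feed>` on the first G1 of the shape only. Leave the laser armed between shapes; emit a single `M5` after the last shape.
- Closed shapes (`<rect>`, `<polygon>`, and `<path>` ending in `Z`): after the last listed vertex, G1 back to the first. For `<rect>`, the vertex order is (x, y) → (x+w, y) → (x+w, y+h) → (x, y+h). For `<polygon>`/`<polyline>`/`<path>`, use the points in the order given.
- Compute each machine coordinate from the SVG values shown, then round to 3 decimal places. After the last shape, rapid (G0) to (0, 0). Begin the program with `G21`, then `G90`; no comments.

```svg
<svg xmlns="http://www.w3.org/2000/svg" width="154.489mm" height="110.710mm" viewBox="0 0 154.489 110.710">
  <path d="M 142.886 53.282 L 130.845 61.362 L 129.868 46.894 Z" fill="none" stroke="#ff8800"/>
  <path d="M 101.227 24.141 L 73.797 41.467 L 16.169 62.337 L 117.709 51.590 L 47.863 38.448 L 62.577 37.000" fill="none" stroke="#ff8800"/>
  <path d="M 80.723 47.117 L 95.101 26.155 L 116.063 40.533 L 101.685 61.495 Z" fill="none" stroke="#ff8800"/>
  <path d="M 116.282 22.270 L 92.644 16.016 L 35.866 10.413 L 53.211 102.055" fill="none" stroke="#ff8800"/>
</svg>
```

G21
G90
G0 X142.886 Y57.428
M3 S281
G1 X130.845 Y49.348 F3479
G1 X129.868 Y63.816
G1 X142.886 Y57.428
G0 X101.227 Y86.569
M3 S281
G1 X73.797 Y69.243 F3479
G1 X16.169 Y48.373
G1 X117.709 Y59.120
G1 X47.863 Y72.262
G1 X62.577 Y73.710
G0 X80.723 Y63.593
M3 S281
G1 X95.101 Y84.555 F3479
G1 X116.063 Y70.177
G1 X101.685 Y49.215
G1 X80.723 Y63.593
G0 X116.282 Y88.440
M3 S281
G1 X92.644 Y94.694 F3479
G1 X35.866 Y100.297
G1 X53.211 Y8.655
M5
G0 X0.000 Y0.000

1 u = 1 mm; y_m = 110.710 − y.

[1] `<path>` regular polygon, #ff8800→engrave S281 F3479: (142.886,57.428) → (130.845,49.348) → (129.868,63.816) → (142.886,57.428) (closed)

[2] `<path>` open polyline, #ff8800→engrave S281 F3479: (101.227,86.569) → (73.797,69.243) → (16.169,48.373) → (117.709,59.120) → (47.863,72.262) → (62.577,73.710)

[3] `<path>` regular polygon, #ff8800→engrave S281 F3479: (80.723,63.593) → (95.101,84.555) → (116.063,70.177) → (101.685,49.215) → (80.723,63.593) (closed)

[4] `<path>` open polyline, #ff8800→engrave S281 F3479: (116.282,88.440) → (92.644,94.694) → (35.866,100.297) → (53.211,8.655)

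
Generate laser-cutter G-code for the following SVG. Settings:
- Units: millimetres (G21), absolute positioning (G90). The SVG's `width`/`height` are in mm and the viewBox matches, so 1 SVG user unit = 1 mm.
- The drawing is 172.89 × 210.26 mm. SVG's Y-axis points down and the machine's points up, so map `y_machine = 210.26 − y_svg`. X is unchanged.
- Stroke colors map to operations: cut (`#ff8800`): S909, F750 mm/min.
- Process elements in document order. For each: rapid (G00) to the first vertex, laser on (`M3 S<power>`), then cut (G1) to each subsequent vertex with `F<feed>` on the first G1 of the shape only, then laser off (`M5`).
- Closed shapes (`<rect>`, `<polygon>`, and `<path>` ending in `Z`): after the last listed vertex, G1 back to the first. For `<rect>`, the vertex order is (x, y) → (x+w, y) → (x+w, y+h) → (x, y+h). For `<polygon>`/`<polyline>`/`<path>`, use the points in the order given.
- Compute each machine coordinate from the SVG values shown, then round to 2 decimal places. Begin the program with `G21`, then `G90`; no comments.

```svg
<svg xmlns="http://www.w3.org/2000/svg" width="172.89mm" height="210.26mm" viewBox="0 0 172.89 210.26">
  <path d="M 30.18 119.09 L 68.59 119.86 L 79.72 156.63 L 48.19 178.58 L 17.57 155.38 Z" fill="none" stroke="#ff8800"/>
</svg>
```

G21
G90
G00 X30.18 Y91.17
M3 S909
G1 X68.59 Y90.40 F750
G1 X79.72 Y53.63
G1 X48.19 Y31.68
G1 X17.57 Y54.88
G1 X30.18 Y91.17
M5

viewBox `0 0 172.89 210.26` with mm width/height → 1 unit = 1 mm. Flip: y_m = 210.26 − y_svg.

**Shape 1** — `<path>` regular polygon, stroke `#ff8800` → cut (S909, F750). Machine vertices: (30.18,91.17) → (68.59,90.40) → (79.72,53.63) → (48.19,31.68) → (17.57,54.88) → (30.18,91.17). Closed: final G1 returns to the first vertex.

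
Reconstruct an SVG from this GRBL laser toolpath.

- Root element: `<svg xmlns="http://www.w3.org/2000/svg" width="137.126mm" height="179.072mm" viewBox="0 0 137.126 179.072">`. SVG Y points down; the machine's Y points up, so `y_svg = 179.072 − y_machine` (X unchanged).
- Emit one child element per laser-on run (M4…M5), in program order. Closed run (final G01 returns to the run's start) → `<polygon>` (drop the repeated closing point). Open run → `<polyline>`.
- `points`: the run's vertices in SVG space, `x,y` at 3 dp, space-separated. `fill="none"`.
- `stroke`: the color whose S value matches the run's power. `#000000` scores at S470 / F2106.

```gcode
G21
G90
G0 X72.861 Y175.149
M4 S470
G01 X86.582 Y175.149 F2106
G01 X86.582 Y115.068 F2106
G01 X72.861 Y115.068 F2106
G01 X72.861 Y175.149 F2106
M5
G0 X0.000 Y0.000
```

<svg xmlns="http://www.w3.org/2000/svg" width="137.126mm" height="179.072mm" viewBox="0 0 137.126 179.072">
  <polygon points="72.861,3.923 86.582,3.923 86.582,64.004 72.861,64.004" fill="none" stroke="#000000"/>
</svg>

y_svg = 179.072 − y_m. Every run uses S470, so all elements get stroke `#000000` (score).

[1] closed run; points: 72.861,3.923 86.582,3.923 86.582,64.004 72.861,64.004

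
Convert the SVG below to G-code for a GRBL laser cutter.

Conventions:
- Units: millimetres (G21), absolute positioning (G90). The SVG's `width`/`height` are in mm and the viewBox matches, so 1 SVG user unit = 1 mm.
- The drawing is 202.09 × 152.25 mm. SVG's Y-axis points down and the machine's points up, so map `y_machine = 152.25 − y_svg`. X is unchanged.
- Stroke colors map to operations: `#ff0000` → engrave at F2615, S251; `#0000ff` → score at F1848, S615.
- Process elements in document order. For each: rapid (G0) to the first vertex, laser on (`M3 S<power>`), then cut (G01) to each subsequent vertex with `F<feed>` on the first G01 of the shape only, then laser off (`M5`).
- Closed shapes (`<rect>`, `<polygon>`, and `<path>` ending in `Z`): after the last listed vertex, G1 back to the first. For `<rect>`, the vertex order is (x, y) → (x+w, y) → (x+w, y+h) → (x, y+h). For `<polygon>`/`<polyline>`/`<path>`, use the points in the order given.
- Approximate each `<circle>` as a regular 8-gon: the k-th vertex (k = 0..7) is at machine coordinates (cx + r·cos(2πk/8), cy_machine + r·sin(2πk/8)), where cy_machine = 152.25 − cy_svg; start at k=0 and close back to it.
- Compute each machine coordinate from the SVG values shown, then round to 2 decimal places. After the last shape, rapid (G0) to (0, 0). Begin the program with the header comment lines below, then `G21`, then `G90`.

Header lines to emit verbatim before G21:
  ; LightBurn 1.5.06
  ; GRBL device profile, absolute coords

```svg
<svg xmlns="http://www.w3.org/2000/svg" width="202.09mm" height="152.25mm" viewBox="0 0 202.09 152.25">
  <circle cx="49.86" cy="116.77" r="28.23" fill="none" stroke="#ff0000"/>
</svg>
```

1 u = 1 mm; y_m = 152.25 − y.

[1] `<circle>` circle, #ff0000→engrave S251 F2615: (78.09,35.48) → (69.82,55.44) → (49.86,63.71) → (29.90,55.44) → (21.63,35.48) → (29.90,15.52) → (49.86,7.25) → (69.82,15.52) → (78.09,35.48) (closed)

; LightBurn 1.5.06
; GRBL device profile, absolute coords
G21
G90
G0 X78.09 Y35.48
M3 S251
G01 X69.82 Y55.44 F2615
G01 X49.86 Y63.71
G01 X29.90 Y55.44
G01 X21.63 Y35.48
G01 X29.90 Y15.52
G01 X49.86 Y7.25
G01 X69.82 Y15.52
G01 X78.09 Y35.48
M5
G0 X0.00 Y0.00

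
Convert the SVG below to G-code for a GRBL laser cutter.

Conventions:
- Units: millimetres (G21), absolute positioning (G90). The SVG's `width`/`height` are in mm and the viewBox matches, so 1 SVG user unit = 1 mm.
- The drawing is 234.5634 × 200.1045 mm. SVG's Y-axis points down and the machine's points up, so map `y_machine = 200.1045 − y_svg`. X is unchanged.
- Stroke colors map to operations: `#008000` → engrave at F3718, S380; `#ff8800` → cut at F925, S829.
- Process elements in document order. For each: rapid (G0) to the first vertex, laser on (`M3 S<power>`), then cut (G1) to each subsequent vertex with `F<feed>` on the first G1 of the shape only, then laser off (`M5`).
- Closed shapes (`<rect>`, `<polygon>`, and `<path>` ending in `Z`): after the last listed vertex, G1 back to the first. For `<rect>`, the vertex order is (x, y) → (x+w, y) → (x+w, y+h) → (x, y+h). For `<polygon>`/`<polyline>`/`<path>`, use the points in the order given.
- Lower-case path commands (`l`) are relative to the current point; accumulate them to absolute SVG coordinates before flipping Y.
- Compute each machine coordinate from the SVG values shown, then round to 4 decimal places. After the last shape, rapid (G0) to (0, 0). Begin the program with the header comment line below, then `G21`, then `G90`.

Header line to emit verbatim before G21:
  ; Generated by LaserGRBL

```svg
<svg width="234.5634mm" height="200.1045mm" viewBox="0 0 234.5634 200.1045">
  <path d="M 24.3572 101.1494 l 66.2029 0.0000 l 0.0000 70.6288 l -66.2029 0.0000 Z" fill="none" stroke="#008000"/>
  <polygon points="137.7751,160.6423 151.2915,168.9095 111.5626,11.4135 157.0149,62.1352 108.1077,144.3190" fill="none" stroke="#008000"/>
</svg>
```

viewBox `0 0 234.5634 200.1045` with mm width/height → 1 unit = 1 mm. Flip: y_m = 200.1045 − y_svg.

**Shape 1** — `<path>` rectangle, stroke `#008000` → engrave (S380, F3718). Machine vertices: (24.3572,98.9551) → (90.5601,98.9551) → (90.5601,28.3263) → (24.3572,28.3263) → (24.3572,98.9551). Closed: final G1 returns to the first vertex.

**Shape 2** — `<polygon>` closed polygon, stroke `#008000` → engrave (S380, F3718). Machine vertices: (137.7751,39.4622) → (151.2915,31.1950) → (111.5626,188.6910) → (157.0149,137.9693) → (108.1077,55.7855) → (137.7751,39.4622). Closed: final G1 returns to the first vertex.

; Generated by LaserGRBL
G21
G90
G0 X24.3572 Y98.9551
M3 S380
G1 X90.5601 Y98.9551 F3718
G1 X90.5601 Y28.3263
G1 X24.3572 Y28.3263
G1 X24.3572 Y98.9551
M5
G0 X137.7751 Y39.4622
M3 S380
G1 X151.2915 Y31.1950 F3718
G1 X111.5626 Y188.6910
G1 X157.0149 Y137.9693
G1 X108.1077 Y55.7855
G1 X137.7751 Y39.4622
M5
G0 X0.0000 Y0.0000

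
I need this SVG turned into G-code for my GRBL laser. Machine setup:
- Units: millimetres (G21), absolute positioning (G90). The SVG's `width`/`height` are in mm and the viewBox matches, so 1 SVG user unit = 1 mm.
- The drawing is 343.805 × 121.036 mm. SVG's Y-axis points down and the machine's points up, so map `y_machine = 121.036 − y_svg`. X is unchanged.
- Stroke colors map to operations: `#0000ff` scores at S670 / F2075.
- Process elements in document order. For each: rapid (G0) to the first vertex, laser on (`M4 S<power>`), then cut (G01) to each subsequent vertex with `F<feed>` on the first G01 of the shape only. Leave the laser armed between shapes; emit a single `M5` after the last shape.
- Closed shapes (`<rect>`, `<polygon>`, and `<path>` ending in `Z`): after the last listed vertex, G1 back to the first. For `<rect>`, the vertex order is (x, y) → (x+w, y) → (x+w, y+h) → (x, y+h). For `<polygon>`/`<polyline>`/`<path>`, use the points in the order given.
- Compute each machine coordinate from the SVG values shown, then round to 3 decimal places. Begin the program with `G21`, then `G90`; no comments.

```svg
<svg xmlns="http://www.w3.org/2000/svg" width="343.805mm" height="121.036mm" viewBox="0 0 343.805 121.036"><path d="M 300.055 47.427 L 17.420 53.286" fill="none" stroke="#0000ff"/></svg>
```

1 u = 1 mm; y_m = 121.036 − y.

[1] `<path>` line segment, #0000ff→score S670 F2075: (300.055,73.609) → (17.420,67.750)

G21
G90
G0 X300.055 Y73.609
M4 S670
G01 X17.420 Y67.750 F2075
M5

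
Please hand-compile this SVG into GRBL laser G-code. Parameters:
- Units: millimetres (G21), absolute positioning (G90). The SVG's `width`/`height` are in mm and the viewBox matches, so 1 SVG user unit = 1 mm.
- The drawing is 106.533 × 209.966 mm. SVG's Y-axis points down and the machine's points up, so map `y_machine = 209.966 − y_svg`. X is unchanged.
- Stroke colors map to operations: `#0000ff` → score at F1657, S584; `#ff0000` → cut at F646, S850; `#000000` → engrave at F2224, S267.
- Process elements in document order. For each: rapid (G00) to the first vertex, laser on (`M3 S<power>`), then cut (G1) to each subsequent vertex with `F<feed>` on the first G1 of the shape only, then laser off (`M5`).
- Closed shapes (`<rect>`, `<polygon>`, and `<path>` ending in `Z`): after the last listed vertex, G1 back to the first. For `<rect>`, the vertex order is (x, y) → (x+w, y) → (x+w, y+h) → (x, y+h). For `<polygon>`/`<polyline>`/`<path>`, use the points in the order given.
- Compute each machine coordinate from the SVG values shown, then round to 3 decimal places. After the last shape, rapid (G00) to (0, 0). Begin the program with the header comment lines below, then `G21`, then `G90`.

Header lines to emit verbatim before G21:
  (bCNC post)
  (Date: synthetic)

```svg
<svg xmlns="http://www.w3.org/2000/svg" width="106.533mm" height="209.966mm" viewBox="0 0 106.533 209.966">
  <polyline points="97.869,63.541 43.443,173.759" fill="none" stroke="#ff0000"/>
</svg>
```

(bCNC post)
(Date: synthetic)
G21
G90
G00 X97.869 Y146.425
M3 S850
G1 X43.443 Y36.207 F646
M5
G00 X0.000 Y0.000

Since the viewBox matches the mm dimensions, user units are millimetres directly. The only transform is the Y-flip y_m = 209.966 − y_svg.

Shape 1 is a line segment drawn with `<polyline>`. Its stroke #ff0000 means cut at S850, F646. After flipping Y the toolpath is (97.869,146.425) → (43.443,36.207).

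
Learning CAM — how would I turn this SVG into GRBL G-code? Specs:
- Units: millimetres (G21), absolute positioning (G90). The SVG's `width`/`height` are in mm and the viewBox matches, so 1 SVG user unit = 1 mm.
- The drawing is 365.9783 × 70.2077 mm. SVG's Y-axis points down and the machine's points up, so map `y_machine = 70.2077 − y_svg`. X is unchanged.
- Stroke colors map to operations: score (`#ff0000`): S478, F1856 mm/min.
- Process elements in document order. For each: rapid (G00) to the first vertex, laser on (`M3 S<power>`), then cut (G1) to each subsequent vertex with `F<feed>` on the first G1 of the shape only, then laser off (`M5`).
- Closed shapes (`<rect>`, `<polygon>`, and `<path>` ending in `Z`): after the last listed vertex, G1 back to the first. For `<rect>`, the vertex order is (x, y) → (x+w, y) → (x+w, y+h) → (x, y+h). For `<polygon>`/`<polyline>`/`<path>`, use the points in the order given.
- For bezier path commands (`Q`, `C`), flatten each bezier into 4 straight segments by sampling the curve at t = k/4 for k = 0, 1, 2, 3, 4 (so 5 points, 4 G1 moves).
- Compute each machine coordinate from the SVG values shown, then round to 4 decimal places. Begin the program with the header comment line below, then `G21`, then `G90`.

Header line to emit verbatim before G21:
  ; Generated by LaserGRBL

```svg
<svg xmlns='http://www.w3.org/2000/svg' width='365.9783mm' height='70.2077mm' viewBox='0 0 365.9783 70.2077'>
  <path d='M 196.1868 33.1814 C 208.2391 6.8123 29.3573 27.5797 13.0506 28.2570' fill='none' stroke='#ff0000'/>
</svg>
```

; Generated by LaserGRBL
G21
G90
G00 X196.1868 Y37.0263
M3 S478
G1 X174.9495 Y49.0154 F1856
G1 X115.2533 Y49.6309
G1 X50.2399 Y45.1752
G1 X13.0506 Y41.9507
M5

1 u = 1 mm; y_m = 70.2077 − y.

[1] `<path>` cubic bezier, #ff0000→score S478 F1856: (196.1868,37.0263) → (174.9495,49.0154) → (115.2533,49.6309) → (50.2399,45.1752) → (13.0506,41.9507)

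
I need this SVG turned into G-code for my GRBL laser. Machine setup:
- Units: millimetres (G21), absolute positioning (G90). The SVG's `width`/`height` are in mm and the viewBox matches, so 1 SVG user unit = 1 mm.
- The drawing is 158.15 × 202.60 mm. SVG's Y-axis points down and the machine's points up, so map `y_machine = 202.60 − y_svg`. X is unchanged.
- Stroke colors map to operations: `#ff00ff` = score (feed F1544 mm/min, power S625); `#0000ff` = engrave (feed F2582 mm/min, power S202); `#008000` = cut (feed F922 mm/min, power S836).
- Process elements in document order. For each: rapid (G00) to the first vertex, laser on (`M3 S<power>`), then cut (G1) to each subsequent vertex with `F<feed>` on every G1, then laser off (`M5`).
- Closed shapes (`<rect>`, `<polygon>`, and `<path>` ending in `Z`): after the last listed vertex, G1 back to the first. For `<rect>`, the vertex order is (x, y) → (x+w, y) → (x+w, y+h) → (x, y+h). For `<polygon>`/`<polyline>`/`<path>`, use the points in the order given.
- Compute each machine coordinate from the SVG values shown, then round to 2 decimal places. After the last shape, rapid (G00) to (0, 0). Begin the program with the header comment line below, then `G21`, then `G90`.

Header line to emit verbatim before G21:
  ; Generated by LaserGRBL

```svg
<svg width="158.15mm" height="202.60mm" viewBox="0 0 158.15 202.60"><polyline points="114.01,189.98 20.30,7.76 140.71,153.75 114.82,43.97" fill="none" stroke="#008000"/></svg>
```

viewBox `0 0 158.15 202.60` with mm width/height → 1 unit = 1 mm. Flip: y_m = 202.60 − y_svg.

**Shape 1** — `<polyline>` open polyline, stroke `#008000` → cut (S836, F922). Machine vertices: (114.01,12.62) → (20.30,194.84) → (140.71,48.85) → (114.82,158.63). Open path.

; Generated by LaserGRBL
G21
G90
G00 X114.01 Y12.62
M3 S836
G1 X20.30 Y194.84 F922
G1 X140.71 Y48.85 F922
G1 X114.82 Y158.63 F922
M5
G00 X0.00 Y0.00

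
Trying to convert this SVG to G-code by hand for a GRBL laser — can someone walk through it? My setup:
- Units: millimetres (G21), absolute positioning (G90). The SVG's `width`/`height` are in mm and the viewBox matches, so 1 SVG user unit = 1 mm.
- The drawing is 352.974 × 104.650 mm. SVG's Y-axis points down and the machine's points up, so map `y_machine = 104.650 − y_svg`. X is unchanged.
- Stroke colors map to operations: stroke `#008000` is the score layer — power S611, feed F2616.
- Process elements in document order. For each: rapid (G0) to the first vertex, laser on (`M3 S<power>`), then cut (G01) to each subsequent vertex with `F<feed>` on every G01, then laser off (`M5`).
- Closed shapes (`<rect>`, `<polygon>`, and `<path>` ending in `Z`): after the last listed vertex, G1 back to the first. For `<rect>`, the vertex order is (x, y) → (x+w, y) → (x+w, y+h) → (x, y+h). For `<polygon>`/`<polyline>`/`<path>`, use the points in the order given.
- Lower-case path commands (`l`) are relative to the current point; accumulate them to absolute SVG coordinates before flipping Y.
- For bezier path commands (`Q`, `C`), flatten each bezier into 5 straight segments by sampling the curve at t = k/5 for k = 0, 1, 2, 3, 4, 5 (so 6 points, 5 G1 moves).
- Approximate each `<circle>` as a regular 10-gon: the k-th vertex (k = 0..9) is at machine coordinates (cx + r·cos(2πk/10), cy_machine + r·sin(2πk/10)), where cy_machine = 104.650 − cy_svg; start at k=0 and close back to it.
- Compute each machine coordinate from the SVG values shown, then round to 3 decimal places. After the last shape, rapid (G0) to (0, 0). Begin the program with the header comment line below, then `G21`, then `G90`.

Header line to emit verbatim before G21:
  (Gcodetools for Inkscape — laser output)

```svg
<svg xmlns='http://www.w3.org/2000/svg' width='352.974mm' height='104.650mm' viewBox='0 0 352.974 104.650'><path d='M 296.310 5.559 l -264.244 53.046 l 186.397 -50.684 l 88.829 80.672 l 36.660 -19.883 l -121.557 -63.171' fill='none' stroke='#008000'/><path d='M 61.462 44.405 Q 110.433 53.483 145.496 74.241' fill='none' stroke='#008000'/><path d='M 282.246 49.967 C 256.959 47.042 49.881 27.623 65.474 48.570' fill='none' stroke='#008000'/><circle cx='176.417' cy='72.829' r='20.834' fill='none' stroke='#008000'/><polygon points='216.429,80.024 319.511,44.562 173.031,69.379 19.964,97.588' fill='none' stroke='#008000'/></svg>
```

1 u = 1 mm; y_m = 104.650 − y.

[1] `<path>` open polyline, #008000→score S611 F2616: (296.310,99.091) → (32.066,46.045) → (218.463,96.729) → (307.292,16.057) → (343.952,35.940) → (222.395,99.111)

[2] `<path>` quadratic bezier, #008000→score S611 F2616: (61.462,60.245) → (80.494,56.147) → (98.414,51.114) → (115.220,45.147) → (130.914,38.245) → (145.496,30.409)

[3] `<path>` cubic bezier, #008000→score S611 F2616: (282.246,54.683) → (248.495,57.962) → (190.527,62.471) → (127.759,65.480) → (79.603,64.259) → (65.474,56.080)

[4] `<circle>` circle, #008000→score S611 F2616: (197.251,31.821) → (193.272,44.067) → (182.855,51.635) → (169.979,51.635) → (159.562,44.067) → (155.583,31.821) → (159.562,19.575) → (169.979,12.007) → (182.855,12.007) → (193.272,19.575) → (197.251,31.821) (closed)

[5] `<polygon>` closed polygon, #008000→score S611 F2616: (216.429,24.626) → (319.511,60.088) → (173.031,35.271) → (19.964,7.062) → (216.429,24.626) (closed)

(Gcodetools for Inkscape — laser output)
G21
G90
G0 X296.310 Y99.091
M3 S611
G01 X32.066 Y46.045 F2616
G01 X218.463 Y96.729 F2616
G01 X307.292 Y16.057 F2616
G01 X343.952 Y35.940 F2616
G01 X222.395 Y99.111 F2616
M5
G0 X61.462 Y60.245
M3 S611
G01 X80.494 Y56.147 F2616
G01 X98.414 Y51.114 F2616
G01 X115.220 Y45.147 F2616
G01 X130.914 Y38.245 F2616
G01 X145.496 Y30.409 F2616
M5
G0 X282.246 Y54.683
M3 S611
G01 X248.495 Y57.962 F2616
G01 X190.527 Y62.471 F2616
G01 X127.759 Y65.480 F2616
G01 X79.603 Y64.259 F2616
G01 X65.474 Y56.080 F2616
M5
G0 X197.251 Y31.821
M3 S611
G01 X193.272 Y44.067 F2616
G01 X182.855 Y51.635 F2616
G01 X169.979 Y51.635 F2616
G01 X159.562 Y44.067 F2616
G01 X155.583 Y31.821 F2616
G01 X159.562 Y19.575 F2616
G01 X169.979 Y12.007 F2616
G01 X182.855 Y12.007 F2616
G01 X193.272 Y19.575 F2616
G01 X197.251 Y31.821 F2616
M5
G0 X216.429 Y24.626
M3 S611
G01 X319.511 Y60.088 F2616
G01 X173.031 Y35.271 F2616
G01 X19.964 Y7.062 F2616
G01 X216.429 Y24.626 F2616
M5
G0 X0.000 Y0.000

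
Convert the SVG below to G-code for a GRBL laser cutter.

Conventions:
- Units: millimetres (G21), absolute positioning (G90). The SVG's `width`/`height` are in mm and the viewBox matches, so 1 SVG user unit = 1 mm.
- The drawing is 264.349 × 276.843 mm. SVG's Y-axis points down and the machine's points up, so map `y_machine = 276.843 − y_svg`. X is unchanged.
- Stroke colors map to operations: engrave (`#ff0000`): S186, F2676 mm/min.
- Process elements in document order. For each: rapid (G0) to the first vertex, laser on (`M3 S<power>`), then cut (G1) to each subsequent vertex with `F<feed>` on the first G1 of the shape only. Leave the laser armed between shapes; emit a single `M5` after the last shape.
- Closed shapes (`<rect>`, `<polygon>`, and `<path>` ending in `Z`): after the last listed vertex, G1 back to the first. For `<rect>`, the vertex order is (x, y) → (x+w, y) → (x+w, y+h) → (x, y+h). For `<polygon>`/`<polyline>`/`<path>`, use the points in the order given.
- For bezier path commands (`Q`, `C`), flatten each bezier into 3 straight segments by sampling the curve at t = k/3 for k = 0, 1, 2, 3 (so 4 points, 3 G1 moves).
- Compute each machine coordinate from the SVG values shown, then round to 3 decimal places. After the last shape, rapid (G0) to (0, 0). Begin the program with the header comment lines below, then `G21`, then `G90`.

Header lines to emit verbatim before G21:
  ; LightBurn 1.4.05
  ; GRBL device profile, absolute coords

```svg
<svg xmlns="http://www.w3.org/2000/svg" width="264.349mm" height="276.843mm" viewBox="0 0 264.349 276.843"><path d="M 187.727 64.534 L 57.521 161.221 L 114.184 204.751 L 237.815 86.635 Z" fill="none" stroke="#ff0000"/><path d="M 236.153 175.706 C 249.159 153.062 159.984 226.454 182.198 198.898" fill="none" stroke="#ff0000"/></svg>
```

; LightBurn 1.4.05
; GRBL device profile, absolute coords
G21
G90
G0 X187.727 Y212.309
M3 S186
G1 X57.521 Y115.622 F2676
G1 X114.184 Y72.092
G1 X237.815 Y190.208
G1 X187.727 Y212.309
G0 X236.153 Y101.137
M3 S186
G1 X223.009 Y99.065 F2676
G1 X189.204 Y76.743
G1 X182.198 Y77.945
M5
G0 X0.000 Y0.000

1 u = 1 mm; y_m = 276.843 − y.

[1] `<path>` closed polygon, #ff0000→engrave S186 F2676: (187.727,212.309) → (57.521,115.622) → (114.184,72.092) → (237.815,190.208) → (187.727,212.309) (closed)

[2] `<path>` cubic bezier, #ff0000→engrave S186 F2676: (236.153,101.137) → (223.009,99.065) → (189.204,76.743) → (182.198,77.945)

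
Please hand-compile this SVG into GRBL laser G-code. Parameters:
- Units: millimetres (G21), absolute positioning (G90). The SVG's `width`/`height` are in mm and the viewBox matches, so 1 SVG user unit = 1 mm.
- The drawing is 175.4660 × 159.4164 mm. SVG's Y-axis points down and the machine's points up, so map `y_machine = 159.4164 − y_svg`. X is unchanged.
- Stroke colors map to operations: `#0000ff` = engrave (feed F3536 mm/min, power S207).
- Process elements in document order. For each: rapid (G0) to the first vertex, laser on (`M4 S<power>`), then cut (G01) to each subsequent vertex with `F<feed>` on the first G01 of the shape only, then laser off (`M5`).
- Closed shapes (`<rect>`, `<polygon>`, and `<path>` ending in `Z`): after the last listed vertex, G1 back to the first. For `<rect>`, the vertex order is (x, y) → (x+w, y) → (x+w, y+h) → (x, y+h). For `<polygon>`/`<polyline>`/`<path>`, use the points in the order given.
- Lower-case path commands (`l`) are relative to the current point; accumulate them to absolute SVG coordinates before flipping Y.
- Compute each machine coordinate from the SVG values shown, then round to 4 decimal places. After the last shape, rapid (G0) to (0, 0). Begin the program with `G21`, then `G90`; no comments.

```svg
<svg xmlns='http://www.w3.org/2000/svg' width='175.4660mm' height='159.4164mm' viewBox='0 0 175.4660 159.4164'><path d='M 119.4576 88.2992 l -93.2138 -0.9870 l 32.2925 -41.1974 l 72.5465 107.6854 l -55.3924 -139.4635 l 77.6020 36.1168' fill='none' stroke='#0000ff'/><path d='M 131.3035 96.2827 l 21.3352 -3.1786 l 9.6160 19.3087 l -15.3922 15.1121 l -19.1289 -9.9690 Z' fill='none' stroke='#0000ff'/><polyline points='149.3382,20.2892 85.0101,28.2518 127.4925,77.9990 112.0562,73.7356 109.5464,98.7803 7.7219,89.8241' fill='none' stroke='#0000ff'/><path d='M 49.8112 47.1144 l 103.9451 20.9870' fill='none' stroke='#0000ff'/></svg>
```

G21
G90
G0 X119.4576 Y71.1172
M4 S207
G01 X26.2438 Y72.1042 F3536
G01 X58.5363 Y113.3016
G01 X131.0828 Y5.6162
G01 X75.6904 Y145.0797
G01 X153.2924 Y108.9629
M5
G0 X131.3035 Y63.1337
M4 S207
G01 X152.6387 Y66.3123 F3536
G01 X162.2547 Y47.0036
G01 X146.8625 Y31.8915
G01 X127.7336 Y41.8605
G01 X131.3035 Y63.1337
M5
G0 X149.3382 Y139.1272
M4 S207
G01 X85.0101 Y131.1646 F3536
G01 X127.4925 Y81.4174
G01 X112.0562 Y85.6808
G01 X109.5464 Y60.6361
G01 X7.7219 Y69.5923
M5
G0 X49.8112 Y112.3020
M4 S207
G01 X153.7563 Y91.3150 F3536
M5
G0 X0.0000 Y0.0000

viewBox `0 0 175.4660 159.4164` with mm width/height → 1 unit = 1 mm. Flip: y_m = 159.4164 − y_svg.

**Shape 1** — `<path>` open polyline, stroke `#0000ff` → engrave (S207, F3536). Machine vertices: (119.4576,71.1172) → (26.2438,72.1042) → (58.5363,113.3016) → (131.0828,5.6162) → (75.6904,145.0797) → (153.2924,108.9629). Open path.

**Shape 2** — `<path>` regular polygon, stroke `#0000ff` → engrave (S207, F3536). Machine vertices: (131.3035,63.1337) → (152.6387,66.3123) → (162.2547,47.0036) → (146.8625,31.8915) → (127.7336,41.8605) → (131.3035,63.1337). Closed: final G1 returns to the first vertex.

**Shape 3** — `<polyline>` open polyline, stroke `#0000ff` → engrave (S207, F3536). Machine vertices: (149.3382,139.1272) → (85.0101,131.1646) → (127.4925,81.4174) → (112.0562,85.6808) → (109.5464,60.6361) → (7.7219,69.5923). Open path.

**Shape 4** — `<path>` line segment, stroke `#0000ff` → engrave (S207, F3536). Machine vertices: (49.8112,112.3020) → (153.7563,91.3150). Open path.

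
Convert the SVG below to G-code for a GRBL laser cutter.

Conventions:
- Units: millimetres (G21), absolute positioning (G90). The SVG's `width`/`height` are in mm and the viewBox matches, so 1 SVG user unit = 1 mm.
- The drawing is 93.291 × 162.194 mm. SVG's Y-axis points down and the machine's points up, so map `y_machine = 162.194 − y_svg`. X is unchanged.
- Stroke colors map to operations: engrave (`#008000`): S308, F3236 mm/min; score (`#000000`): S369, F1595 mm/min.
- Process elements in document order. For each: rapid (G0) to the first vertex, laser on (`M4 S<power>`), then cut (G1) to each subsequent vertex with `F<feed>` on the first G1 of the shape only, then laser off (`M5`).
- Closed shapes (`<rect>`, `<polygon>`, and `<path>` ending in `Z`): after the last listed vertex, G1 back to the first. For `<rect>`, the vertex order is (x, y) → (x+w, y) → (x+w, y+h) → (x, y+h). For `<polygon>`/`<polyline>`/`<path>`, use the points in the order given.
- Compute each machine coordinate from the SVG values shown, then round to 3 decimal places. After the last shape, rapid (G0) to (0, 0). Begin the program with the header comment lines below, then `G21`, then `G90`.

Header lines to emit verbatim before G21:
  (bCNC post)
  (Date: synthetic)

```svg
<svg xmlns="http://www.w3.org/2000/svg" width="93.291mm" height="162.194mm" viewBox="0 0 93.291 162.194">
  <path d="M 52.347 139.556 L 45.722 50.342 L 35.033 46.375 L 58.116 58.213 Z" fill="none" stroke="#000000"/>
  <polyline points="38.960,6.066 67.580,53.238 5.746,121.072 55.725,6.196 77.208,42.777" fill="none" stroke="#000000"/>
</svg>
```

1 u = 1 mm; y_m = 162.194 − y.

[1] `<path>` closed polygon, #000000→score S369 F1595: (52.347,22.638) → (45.722,111.852) → (35.033,115.819) → (58.116,103.981) → (52.347,22.638) (closed)

[2] `<polyline>` open polyline, #000000→score S369 F1595: (38.960,156.128) → (67.580,108.956) → (5.746,41.122) → (55.725,155.998) → (77.208,119.417)

(bCNC post)
(Date: synthetic)
G21
G90
G0 X52.347 Y22.638
M4 S369
G1 X45.722 Y111.852 F1595
G1 X35.033 Y115.819
G1 X58.116 Y103.981
G1 X52.347 Y22.638
M5
G0 X38.960 Y156.128
M4 S369
G1 X67.580 Y108.956 F1595
G1 X5.746 Y41.122
G1 X55.725 Y155.998
G1 X77.208 Y119.417
M5
G0 X0.000 Y0.000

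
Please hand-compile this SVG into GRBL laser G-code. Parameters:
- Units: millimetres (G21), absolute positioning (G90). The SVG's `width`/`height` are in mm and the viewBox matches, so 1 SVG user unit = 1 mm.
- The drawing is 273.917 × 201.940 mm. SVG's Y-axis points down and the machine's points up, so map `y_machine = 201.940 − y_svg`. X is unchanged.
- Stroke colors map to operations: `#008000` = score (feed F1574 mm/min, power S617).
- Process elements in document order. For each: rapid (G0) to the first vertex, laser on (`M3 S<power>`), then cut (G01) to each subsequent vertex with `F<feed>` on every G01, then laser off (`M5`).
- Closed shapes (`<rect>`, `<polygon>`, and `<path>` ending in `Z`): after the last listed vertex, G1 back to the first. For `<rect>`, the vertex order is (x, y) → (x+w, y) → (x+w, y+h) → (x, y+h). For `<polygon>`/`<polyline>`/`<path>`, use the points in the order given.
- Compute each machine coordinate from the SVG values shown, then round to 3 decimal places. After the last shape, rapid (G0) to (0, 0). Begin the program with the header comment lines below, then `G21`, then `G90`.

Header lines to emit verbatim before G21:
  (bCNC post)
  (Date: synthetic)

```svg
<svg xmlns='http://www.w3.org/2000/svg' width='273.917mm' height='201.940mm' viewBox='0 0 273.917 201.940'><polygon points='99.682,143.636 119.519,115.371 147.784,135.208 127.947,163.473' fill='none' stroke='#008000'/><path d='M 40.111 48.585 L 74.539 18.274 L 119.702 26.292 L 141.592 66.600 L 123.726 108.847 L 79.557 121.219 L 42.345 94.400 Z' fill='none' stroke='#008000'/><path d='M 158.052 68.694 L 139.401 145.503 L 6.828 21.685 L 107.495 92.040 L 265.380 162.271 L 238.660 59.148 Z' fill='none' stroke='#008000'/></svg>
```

1 u = 1 mm; y_m = 201.940 − y.

[1] `<polygon>` regular polygon, #008000→score S617 F1574: (99.682,58.304) → (119.519,86.569) → (147.784,66.732) → (127.947,38.467) → (99.682,58.304) (closed)

[2] `<path>` regular polygon, #008000→score S617 F1574: (40.111,153.355) → (74.539,183.666) → (119.702,175.648) → (141.592,135.340) → (123.726,93.093) → (79.557,80.721) → (42.345,107.540) → (40.111,153.355) (closed)

[3] `<path>` closed polygon, #008000→score S617 F1574: (158.052,133.246) → (139.401,56.437) → (6.828,180.255) → (107.495,109.900) → (265.380,39.669) → (238.660,142.792) → (158.052,133.246) (closed)

(bCNC post)
(Date: synthetic)
G21
G90
G0 X99.682 Y58.304
M3 S617
G01 X119.519 Y86.569 F1574
G01 X147.784 Y66.732 F1574
G01 X127.947 Y38.467 F1574
G01 X99.682 Y58.304 F1574
M5
G0 X40.111 Y153.355
M3 S617
G01 X74.539 Y183.666 F1574
G01 X119.702 Y175.648 F1574
G01 X141.592 Y135.340 F1574
G01 X123.726 Y93.093 F1574
G01 X79.557 Y80.721 F1574
G01 X42.345 Y107.540 F1574
G01 X40.111 Y153.355 F1574
M5
G0 X158.052 Y133.246
M3 S617
G01 X139.401 Y56.437 F1574
G01 X6.828 Y180.255 F1574
G01 X107.495 Y109.900 F1574
G01 X265.380 Y39.669 F1574
G01 X238.660 Y142.792 F1574
G01 X158.052 Y133.246 F1574
M5
G0 X0.000 Y0.000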